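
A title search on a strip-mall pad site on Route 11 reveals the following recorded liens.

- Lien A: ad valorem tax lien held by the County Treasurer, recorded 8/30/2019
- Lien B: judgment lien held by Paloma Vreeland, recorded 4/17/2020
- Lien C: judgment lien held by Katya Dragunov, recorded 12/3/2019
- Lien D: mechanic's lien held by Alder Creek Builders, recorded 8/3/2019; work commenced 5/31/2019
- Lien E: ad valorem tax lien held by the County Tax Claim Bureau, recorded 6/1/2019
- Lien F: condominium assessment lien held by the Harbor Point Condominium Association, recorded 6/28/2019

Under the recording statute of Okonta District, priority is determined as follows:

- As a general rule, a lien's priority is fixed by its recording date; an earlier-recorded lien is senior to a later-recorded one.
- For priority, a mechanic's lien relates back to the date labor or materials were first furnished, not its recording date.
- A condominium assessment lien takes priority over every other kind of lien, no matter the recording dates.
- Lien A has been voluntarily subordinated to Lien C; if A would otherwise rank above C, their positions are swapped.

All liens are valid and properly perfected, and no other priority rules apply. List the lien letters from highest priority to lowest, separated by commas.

F, D, E, C, A, B

Effective dates: D relates back to 5/31/2019 (work commenced).
F is a condominium assessment lien and takes priority over every other lien.
Among the remaining liens, by effective date: D (5/31/2019), E (6/1/2019), A (8/30/2019), C (12/3/2019), B (4/17/2020).
Because A would otherwise rank above C, the subordination swaps them.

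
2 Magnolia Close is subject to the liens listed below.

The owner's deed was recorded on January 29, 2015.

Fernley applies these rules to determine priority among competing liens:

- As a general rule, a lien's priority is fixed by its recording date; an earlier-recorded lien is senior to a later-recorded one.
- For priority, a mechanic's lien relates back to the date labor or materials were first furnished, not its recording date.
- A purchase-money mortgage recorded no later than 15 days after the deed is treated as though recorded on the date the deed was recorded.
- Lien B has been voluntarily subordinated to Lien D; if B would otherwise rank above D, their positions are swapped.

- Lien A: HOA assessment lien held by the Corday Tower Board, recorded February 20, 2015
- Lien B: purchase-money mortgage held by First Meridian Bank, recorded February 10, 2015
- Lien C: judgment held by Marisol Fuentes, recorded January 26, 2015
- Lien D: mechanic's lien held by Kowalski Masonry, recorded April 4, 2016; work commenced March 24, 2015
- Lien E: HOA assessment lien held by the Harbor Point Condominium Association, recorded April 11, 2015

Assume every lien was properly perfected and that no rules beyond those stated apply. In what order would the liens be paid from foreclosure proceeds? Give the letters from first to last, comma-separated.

C, D, A, B, E

Adjusting effective dates: B was recorded within the 15-day window, so its effective date is the deed date January 29, 2015; D relates back to March 24, 2015 (work commenced).
By effective date: C (January 26, 2015), B (January 29, 2015), A (February 20, 2015), D (March 24, 2015), E (April 11, 2015).
B is senior to D before the subordination, so the two trade places.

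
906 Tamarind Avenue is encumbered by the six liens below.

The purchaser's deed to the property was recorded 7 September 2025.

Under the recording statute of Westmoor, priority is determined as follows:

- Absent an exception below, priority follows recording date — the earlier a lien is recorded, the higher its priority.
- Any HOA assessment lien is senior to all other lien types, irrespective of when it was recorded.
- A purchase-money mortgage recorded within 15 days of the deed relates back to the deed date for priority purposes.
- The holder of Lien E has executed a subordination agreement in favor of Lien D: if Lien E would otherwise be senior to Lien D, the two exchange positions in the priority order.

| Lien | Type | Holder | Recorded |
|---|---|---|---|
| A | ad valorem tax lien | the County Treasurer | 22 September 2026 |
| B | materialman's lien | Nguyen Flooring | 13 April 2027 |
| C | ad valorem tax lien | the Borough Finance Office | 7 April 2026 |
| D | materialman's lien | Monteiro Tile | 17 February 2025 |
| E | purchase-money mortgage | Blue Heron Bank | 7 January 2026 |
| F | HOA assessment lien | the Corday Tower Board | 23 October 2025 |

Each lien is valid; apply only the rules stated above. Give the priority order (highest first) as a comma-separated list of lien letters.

F, D, E, C, A, B

First, effective dates: E missed the 15-day window (122 days after the deed), so its recording date stands.
F, as an HOA assessment lien, has superpriority and ranks first.
The other liens, earliest effective date first: D (17 February 2025), E (7 January 2026), C (7 April 2026), A (22 September 2026), B (13 April 2027).
E is already junior to D, so the subordination agreement changes nothing.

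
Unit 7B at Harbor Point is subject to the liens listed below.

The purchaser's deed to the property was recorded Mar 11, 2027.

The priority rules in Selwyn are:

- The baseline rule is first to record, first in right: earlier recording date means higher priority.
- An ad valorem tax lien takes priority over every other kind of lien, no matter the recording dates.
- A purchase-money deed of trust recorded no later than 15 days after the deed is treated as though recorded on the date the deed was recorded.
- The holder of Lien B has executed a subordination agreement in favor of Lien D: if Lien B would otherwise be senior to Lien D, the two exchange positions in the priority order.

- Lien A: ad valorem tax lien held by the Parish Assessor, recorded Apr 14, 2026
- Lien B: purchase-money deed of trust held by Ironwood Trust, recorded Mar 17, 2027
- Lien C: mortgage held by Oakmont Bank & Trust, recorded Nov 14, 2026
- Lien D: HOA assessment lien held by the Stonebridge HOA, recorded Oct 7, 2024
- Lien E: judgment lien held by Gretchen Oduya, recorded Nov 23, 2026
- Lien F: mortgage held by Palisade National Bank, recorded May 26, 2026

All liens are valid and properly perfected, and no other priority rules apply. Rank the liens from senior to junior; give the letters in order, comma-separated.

A, D, F, C, E, B

Adjusting effective dates: B was recorded within the 15-day window, so its effective date is the deed date Mar 11, 2027.
As an ad valorem tax lien, A is senior to every other lien.
Remaining liens by effective date: D (Oct 7, 2024), F (May 26, 2026), C (Nov 14, 2026), E (Nov 23, 2026), B (Mar 11, 2027).
Since B is not senior to D, the subordination leaves the order unchanged.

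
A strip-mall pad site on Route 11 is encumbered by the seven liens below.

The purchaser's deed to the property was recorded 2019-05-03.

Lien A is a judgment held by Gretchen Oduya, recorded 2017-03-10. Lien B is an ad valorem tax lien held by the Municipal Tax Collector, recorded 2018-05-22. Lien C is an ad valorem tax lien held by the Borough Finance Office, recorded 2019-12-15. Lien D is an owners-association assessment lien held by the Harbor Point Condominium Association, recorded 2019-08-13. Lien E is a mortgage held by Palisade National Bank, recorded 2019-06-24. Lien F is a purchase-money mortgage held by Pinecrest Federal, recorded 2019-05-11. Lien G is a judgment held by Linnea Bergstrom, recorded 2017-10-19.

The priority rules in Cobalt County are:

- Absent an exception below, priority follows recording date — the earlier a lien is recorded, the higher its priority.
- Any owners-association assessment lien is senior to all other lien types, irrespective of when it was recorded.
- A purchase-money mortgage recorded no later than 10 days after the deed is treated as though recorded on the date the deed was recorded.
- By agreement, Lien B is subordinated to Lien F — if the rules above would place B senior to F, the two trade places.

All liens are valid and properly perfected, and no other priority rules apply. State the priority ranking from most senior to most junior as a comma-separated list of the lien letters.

Effective dates: F relates back to the deed date 2019-05-03.
As an owners-association assessment lien, D is senior to every other lien.
Among the remaining liens, by effective date: A (2017-03-10), G (2017-10-19), B (2018-05-22), F (2019-05-03), E (2019-06-24), C (2019-12-15).
B is senior to F before the subordination, so the two trade places.

D, A, G, F, B, E, C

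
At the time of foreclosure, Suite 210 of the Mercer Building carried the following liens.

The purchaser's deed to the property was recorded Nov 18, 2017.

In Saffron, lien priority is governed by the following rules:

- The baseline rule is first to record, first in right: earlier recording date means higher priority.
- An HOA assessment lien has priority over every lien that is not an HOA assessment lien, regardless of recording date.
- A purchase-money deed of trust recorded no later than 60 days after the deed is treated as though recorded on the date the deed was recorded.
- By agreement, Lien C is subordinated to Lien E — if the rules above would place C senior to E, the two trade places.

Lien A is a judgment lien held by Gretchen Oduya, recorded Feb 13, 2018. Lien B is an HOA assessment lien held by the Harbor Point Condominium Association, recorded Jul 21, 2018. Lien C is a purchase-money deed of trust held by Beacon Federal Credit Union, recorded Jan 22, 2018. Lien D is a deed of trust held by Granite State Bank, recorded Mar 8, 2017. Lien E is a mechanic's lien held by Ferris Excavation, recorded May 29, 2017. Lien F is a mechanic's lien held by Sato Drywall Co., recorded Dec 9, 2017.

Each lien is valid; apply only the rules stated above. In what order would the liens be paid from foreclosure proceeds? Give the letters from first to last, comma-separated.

First, effective dates: C missed the 60-day window (65 days after the deed), so its recording date stands.
B is an HOA assessment lien, so it outranks all other liens regardless of date.
The other liens, earliest effective date first: D (Mar 8, 2017), E (May 29, 2017), F (Dec 9, 2017), C (Jan 22, 2018), A (Feb 13, 2018).
C already ranks below E; the subordination has no effect.

B, D, E, F, C, A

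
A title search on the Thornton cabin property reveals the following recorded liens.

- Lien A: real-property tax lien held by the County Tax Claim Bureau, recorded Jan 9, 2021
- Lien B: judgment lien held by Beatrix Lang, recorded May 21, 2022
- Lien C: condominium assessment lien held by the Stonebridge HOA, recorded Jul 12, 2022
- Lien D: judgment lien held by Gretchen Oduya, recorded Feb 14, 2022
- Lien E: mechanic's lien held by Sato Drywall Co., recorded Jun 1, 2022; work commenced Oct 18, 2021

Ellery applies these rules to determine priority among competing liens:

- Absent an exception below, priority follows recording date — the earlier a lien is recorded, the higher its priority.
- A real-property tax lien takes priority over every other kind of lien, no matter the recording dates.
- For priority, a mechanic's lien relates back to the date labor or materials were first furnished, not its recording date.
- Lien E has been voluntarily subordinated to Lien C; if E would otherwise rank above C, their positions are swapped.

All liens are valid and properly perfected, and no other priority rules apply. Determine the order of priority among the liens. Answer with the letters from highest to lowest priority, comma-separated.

A, C, D, B, E

Effective dates after the stated exceptions: E relates back to Oct 18, 2021 (work commenced).
A is a real-property tax lien, so it outranks all other liens regardless of date.
The other liens, earliest effective date first: E (Oct 18, 2021), D (Feb 14, 2022), B (May 21, 2022), C (Jul 12, 2022).
Because E would otherwise rank above C, the subordination swaps them.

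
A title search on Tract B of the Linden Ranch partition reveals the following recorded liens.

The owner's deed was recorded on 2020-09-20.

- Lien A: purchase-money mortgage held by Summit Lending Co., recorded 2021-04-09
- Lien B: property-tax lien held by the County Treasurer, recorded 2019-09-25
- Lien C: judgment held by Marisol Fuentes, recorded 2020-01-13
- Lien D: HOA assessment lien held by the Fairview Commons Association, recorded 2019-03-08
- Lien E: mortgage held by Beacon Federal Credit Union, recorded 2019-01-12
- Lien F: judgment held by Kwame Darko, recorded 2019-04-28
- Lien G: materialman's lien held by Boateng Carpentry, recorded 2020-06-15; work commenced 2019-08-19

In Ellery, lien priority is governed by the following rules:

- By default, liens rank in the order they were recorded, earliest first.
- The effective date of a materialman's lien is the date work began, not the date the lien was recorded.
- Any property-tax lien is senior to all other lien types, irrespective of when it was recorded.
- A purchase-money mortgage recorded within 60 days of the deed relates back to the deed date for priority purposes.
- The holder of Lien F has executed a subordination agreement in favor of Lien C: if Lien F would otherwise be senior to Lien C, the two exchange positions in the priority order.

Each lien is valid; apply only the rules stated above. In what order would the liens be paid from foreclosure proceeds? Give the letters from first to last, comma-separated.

Effective dates after the stated exceptions: A was recorded 201 days after the deed — beyond 60 days — so no relation-back applies; G's effective date is 2019-08-19, when work began.
B is a property-tax lien, so it outranks all other liens regardless of date.
Among the remaining liens, by effective date: E (2019-01-12), D (2019-03-08), F (2019-04-28), G (2019-08-19), C (2020-01-13), A (2021-04-09).
F is senior to C before the subordination, so the two trade places.

B, E, D, C, G, F, A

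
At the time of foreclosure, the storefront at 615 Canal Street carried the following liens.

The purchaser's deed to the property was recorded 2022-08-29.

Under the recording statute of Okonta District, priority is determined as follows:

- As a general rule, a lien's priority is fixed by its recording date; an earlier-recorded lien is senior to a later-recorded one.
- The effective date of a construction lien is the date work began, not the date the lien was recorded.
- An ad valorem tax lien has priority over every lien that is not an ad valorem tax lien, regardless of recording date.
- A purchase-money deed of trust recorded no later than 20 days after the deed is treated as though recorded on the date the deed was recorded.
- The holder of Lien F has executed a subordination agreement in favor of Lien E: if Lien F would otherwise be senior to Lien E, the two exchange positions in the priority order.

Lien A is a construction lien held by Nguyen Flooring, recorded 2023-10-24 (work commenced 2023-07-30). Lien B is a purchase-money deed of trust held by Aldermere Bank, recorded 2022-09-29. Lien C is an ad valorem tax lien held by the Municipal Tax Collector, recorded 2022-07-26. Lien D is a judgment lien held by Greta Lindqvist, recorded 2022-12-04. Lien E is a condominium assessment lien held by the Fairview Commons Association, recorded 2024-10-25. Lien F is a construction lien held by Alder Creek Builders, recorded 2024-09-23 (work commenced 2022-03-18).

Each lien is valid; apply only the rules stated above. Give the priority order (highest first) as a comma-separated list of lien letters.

C, E, B, D, A, F

Adjusting effective dates: A's effective date is 2023-07-30, when work began; B missed the 20-day window (31 days after the deed), so its recording date stands; F's effective date is 2022-03-18, when work began.
C is an ad valorem tax lien and takes priority over every other lien.
Remaining liens by effective date: F (2022-03-18), B (2022-09-29), D (2022-12-04), A (2023-07-30), E (2024-10-25).
The subordination applies — F was senior to E — so F and E swap.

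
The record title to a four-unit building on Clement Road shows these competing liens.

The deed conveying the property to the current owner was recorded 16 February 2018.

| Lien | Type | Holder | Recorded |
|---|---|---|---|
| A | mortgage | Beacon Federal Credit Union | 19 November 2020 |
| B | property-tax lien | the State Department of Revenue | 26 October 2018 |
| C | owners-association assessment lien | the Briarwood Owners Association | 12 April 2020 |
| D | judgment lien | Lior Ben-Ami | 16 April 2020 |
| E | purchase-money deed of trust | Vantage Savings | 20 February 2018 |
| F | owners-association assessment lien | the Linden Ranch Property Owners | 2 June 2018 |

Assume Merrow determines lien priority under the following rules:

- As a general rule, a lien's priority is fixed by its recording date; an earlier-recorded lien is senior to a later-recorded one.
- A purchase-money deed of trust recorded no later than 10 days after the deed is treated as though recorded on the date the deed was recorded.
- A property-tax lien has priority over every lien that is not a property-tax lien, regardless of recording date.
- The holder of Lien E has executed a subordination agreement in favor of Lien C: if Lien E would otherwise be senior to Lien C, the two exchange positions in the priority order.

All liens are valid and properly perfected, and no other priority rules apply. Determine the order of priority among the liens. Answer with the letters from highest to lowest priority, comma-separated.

Effective dates after the stated exceptions: E relates back to the deed date 16 February 2018.
B is a property-tax lien and takes priority over every other lien.
Among the remaining liens, by effective date: E (16 February 2018), F (2 June 2018), C (12 April 2020), D (16 April 2020), A (19 November 2020).
Because E would otherwise rank above C, the subordination swaps them.

B, C, F, E, D, A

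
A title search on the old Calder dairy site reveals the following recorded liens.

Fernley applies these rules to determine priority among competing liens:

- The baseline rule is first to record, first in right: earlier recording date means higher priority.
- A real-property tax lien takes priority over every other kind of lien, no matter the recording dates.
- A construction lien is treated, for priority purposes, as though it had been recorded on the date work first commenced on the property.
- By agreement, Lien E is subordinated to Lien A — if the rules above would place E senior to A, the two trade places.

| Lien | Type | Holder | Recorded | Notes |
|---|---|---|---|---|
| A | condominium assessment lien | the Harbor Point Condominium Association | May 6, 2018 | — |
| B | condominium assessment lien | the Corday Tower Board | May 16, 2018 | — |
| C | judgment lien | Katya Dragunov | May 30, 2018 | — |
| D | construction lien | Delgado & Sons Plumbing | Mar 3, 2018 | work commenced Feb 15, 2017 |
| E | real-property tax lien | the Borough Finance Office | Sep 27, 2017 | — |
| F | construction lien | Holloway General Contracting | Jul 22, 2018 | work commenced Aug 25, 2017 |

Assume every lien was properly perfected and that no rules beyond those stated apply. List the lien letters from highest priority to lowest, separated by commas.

Adjusting effective dates: D relates back to Feb 15, 2017 (work commenced); F's effective date is Aug 25, 2017, when work began.
As a real-property tax lien, E is senior to every other lien.
Among the remaining liens, by effective date: D (Feb 15, 2017), F (Aug 25, 2017), A (May 6, 2018), B (May 16, 2018), C (May 30, 2018).
The subordination applies — E was senior to A — so E and A swap.

A, D, F, E, B, C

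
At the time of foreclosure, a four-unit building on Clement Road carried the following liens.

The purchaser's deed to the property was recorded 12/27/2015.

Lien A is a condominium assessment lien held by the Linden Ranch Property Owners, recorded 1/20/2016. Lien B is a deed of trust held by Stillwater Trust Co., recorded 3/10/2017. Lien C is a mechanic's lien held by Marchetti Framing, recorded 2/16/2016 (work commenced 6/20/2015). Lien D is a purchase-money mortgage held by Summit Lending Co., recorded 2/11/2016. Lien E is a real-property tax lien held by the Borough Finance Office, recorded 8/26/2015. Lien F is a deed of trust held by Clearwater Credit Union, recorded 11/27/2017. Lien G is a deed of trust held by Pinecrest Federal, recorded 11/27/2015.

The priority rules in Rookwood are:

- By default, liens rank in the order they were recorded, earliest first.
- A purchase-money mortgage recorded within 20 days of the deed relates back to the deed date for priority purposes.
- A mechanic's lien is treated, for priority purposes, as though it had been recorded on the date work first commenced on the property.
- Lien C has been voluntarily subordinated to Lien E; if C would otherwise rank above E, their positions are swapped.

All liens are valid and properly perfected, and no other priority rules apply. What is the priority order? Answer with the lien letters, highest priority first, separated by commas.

Effective dates: C is treated as recorded 6/20/2015, the work-commencement date; D was recorded 46 days after the deed — beyond 20 days — so no relation-back applies.
By effective date, earliest first: C (6/20/2015), E (8/26/2015), G (11/27/2015), A (1/20/2016), D (2/11/2016), B (3/10/2017), F (11/27/2017).
Because C would otherwise rank above E, the subordination swaps them.

E, C, G, A, D, B, F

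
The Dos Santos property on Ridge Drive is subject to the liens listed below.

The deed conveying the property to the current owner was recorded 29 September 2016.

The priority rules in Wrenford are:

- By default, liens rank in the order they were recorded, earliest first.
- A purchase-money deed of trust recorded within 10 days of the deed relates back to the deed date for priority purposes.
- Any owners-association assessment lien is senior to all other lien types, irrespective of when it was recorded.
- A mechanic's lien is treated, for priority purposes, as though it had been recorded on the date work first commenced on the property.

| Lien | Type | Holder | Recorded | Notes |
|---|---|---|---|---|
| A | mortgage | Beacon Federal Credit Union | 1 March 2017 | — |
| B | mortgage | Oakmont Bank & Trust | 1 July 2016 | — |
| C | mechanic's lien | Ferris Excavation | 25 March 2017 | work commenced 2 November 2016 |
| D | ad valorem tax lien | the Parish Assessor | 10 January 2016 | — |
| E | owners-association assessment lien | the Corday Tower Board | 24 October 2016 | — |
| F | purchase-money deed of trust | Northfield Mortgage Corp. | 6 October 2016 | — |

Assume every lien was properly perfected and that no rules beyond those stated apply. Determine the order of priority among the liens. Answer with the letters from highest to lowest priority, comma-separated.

E, D, B, F, C, A

Adjusting effective dates: C relates back to 2 November 2016 (work commenced); F was recorded within the 10-day window, so its effective date is the deed date 29 September 2016.
As an owners-association assessment lien, E is senior to every other lien.
The other liens, earliest effective date first: D (10 January 2016), B (1 July 2016), F (29 September 2016), C (2 November 2016), A (1 March 2017).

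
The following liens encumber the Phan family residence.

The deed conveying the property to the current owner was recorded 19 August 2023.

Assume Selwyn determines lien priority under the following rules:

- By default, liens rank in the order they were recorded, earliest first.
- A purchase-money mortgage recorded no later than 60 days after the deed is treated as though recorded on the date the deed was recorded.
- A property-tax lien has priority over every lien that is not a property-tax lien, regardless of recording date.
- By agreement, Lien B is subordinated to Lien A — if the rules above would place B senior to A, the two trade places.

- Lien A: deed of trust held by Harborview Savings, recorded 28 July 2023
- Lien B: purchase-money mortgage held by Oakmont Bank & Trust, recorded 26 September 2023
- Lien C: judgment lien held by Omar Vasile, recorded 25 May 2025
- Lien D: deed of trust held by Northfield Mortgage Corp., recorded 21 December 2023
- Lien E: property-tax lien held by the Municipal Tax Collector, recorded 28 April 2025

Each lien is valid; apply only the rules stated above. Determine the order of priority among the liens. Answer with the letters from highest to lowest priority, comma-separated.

Effective dates: B relates back to the deed date 19 August 2023.
E, as a property-tax lien, has superpriority and ranks first.
The other liens, earliest effective date first: A (28 July 2023), B (19 August 2023), D (21 December 2023), C (25 May 2025).
B already ranks below A; the subordination has no effect.

E, A, B, D, C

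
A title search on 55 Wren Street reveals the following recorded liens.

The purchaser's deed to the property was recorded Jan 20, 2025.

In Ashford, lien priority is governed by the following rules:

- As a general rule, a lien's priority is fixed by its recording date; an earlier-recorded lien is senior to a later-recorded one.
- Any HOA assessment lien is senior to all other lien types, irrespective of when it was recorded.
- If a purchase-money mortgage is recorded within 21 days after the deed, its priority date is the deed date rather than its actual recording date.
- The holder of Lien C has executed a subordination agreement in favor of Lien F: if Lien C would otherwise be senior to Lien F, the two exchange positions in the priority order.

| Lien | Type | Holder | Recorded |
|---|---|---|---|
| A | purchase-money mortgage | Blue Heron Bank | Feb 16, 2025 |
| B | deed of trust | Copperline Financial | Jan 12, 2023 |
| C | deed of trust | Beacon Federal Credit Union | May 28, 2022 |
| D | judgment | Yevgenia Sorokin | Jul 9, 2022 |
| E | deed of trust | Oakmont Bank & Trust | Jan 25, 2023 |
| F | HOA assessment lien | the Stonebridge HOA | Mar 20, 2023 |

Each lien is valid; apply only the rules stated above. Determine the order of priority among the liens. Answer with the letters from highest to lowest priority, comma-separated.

First, effective dates: A missed the 21-day window (27 days after the deed), so its recording date stands.
F is an HOA assessment lien and takes priority over every other lien.
Remaining liens by effective date: C (May 28, 2022), D (Jul 9, 2022), B (Jan 12, 2023), E (Jan 25, 2023), A (Feb 16, 2025).
C already ranks below F; the subordination has no effect.

F, C, D, B, E, A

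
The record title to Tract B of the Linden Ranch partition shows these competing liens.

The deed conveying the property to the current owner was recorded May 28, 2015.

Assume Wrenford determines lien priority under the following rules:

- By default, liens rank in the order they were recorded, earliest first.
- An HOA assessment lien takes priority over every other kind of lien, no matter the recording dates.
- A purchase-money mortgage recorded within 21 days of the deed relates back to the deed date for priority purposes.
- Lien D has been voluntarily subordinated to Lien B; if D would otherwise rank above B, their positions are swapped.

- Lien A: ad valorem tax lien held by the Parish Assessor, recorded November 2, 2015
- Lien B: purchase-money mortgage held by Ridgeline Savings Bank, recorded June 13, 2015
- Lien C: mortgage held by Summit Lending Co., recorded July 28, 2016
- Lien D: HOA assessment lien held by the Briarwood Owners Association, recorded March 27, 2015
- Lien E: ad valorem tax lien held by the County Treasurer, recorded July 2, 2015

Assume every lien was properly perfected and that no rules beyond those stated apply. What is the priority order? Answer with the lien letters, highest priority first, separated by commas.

B, D, E, A, C

Adjusting effective dates: B was recorded within the 21-day window, so its effective date is the deed date May 28, 2015.
D is an HOA assessment lien and takes priority over every other lien.
Among the remaining liens, by effective date: B (May 28, 2015), E (July 2, 2015), A (November 2, 2015), C (July 28, 2016).
The subordination applies — D was senior to B — so D and B swap.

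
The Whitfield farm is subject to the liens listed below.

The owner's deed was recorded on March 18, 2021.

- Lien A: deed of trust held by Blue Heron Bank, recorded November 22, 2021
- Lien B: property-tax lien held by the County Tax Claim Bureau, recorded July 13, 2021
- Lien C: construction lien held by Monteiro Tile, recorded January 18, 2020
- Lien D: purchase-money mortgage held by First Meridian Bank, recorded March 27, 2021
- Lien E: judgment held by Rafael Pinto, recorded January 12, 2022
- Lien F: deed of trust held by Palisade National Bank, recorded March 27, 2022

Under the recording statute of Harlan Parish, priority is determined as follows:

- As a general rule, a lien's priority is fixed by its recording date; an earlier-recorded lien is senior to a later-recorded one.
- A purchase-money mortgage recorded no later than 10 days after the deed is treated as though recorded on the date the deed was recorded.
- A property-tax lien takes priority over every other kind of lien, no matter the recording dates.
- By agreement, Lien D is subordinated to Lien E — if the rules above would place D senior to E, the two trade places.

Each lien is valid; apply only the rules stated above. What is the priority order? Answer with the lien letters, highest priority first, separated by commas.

B, C, E, A, D, F

Effective dates: D was recorded within the 10-day window, so its effective date is the deed date March 18, 2021.
As a property-tax lien, B is senior to every other lien.
Remaining liens by effective date: C (January 18, 2020), D (March 18, 2021), A (November 22, 2021), E (January 12, 2022), F (March 27, 2022).
D is senior to E before the subordination, so the two trade places.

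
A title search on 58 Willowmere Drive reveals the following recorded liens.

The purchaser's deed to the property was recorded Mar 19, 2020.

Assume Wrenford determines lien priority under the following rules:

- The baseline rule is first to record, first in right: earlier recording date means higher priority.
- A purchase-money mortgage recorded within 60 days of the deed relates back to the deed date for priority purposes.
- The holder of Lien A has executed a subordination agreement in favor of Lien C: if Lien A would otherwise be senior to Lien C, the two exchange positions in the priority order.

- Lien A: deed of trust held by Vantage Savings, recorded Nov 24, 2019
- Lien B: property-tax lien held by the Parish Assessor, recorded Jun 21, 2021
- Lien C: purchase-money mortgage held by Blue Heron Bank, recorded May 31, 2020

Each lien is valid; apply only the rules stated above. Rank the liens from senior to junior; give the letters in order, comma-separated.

C, A, B

First, effective dates: C was recorded 73 days after the deed, outside the 60-day window, so it keeps its recording date.
By effective date: A (Nov 24, 2019), C (May 31, 2020), B (Jun 21, 2021).
The subordination applies — A was senior to C — so A and C swap.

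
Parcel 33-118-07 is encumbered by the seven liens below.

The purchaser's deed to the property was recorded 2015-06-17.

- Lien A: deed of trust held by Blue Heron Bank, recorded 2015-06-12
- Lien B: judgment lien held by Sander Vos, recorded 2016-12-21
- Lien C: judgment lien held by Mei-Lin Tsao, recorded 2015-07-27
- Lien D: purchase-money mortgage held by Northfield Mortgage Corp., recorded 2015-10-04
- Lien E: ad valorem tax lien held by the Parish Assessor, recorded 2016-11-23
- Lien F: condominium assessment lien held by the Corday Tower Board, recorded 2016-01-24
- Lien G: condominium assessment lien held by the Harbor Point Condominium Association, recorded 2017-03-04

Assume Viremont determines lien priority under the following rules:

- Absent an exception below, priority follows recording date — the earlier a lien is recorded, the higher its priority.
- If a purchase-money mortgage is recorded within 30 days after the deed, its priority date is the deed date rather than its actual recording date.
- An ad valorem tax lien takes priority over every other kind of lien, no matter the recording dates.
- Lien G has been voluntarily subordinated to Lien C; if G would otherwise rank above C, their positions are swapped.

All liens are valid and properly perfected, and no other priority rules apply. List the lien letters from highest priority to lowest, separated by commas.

E, A, C, D, F, B, G

Effective dates after the stated exceptions: D missed the 30-day window (109 days after the deed), so its recording date stands.
E, as an ad valorem tax lien, has superpriority and ranks first.
The other liens, earliest effective date first: A (2015-06-12), C (2015-07-27), D (2015-10-04), F (2016-01-24), B (2016-12-21), G (2017-03-04).
G is already junior to C, so the subordination agreement changes nothing.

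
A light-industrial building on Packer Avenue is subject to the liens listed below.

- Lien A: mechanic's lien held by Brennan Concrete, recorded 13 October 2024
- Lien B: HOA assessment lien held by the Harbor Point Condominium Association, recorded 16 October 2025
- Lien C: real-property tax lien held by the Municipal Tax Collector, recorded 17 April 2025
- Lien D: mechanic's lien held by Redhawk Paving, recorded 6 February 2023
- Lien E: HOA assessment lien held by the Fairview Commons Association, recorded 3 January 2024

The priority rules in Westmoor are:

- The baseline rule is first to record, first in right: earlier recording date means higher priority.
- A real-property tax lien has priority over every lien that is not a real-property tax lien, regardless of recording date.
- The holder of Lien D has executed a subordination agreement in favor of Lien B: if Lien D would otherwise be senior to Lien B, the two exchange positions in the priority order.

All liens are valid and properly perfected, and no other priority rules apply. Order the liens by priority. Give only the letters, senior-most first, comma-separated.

C, B, E, A, D

As a real-property tax lien, C is senior to every other lien.
Ordering the rest by effective date: D (6 February 2023), E (3 January 2024), A (13 October 2024), B (16 October 2025).
Because D would otherwise rank above B, the subordination swaps them.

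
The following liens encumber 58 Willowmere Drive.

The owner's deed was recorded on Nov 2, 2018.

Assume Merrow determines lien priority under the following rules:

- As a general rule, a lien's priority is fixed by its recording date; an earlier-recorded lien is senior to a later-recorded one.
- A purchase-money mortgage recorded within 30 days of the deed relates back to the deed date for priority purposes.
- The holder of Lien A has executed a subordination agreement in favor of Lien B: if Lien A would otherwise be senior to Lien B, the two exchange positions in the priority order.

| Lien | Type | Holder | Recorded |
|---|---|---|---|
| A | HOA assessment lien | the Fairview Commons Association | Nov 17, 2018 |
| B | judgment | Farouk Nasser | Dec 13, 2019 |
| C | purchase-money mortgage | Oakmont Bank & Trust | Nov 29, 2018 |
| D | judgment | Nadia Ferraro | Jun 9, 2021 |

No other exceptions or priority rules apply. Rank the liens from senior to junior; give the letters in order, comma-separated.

C, B, A, D

Effective dates after the stated exceptions: C was recorded within the 30-day window, so its effective date is the deed date Nov 2, 2018.
By effective date: C (Nov 2, 2018), A (Nov 17, 2018), B (Dec 13, 2019), D (Jun 9, 2021).
A would otherwise be senior to B, so under the subordination agreement A and B exchange positions.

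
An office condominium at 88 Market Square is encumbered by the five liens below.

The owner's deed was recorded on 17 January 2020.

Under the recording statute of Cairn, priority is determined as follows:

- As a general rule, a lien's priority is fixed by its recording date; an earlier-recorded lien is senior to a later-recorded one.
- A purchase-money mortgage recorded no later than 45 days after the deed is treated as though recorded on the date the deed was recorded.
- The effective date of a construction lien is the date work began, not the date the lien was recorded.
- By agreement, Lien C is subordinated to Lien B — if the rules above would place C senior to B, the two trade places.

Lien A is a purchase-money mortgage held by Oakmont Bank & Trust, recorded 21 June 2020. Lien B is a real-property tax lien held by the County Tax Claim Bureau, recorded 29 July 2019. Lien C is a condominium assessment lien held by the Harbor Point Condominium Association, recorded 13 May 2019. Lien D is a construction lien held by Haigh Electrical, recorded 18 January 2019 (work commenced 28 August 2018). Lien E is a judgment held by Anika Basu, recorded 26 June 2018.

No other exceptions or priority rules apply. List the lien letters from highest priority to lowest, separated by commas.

Adjusting effective dates: A missed the 45-day window (156 days after the deed), so its recording date stands; D is treated as recorded 28 August 2018, the work-commencement date.
Sorted by effective date: E (26 June 2018), D (28 August 2018), C (13 May 2019), B (29 July 2019), A (21 June 2020).
Because C would otherwise rank above B, the subordination swaps them.

E, D, B, C, A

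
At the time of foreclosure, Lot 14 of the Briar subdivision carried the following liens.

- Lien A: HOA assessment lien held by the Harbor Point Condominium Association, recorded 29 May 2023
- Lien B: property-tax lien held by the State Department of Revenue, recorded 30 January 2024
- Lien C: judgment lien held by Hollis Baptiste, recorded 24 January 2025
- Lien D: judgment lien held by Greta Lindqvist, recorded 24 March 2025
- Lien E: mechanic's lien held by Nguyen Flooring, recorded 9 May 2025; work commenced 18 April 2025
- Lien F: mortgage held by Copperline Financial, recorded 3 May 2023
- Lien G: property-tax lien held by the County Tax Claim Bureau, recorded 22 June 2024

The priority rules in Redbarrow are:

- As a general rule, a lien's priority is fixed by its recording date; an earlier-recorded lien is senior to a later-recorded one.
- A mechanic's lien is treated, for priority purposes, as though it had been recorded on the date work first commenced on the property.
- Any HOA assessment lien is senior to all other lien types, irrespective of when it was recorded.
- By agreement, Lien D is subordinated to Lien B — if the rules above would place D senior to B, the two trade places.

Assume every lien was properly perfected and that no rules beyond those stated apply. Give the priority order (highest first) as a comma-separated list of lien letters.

Effective dates: E's effective date is 18 April 2025, when work began.
A, as an HOA assessment lien, has superpriority and ranks first.
Ordering the rest by effective date: F (3 May 2023), B (30 January 2024), G (22 June 2024), C (24 January 2025), D (24 March 2025), E (18 April 2025).
D already ranks below B; the subordination has no effect.

A, F, B, G, C, D, E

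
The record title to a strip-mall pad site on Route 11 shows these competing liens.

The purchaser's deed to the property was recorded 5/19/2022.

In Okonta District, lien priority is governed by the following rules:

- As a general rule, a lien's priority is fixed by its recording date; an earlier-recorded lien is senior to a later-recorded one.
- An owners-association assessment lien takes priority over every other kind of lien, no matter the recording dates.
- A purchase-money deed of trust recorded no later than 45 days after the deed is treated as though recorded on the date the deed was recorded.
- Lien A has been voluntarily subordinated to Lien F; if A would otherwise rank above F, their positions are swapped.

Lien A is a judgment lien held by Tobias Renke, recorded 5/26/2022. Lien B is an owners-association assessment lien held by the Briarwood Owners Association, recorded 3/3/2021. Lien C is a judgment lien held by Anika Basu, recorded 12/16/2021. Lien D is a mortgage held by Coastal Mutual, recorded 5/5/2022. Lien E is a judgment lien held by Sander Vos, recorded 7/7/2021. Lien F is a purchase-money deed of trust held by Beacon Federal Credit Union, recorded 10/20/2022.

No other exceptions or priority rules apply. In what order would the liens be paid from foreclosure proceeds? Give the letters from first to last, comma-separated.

B, E, C, D, F, A

Adjusting effective dates: F was recorded 154 days after the deed — beyond 45 days — so no relation-back applies.
B is an owners-association assessment lien, so it outranks all other liens regardless of date.
Remaining liens by effective date: E (7/7/2021), C (12/16/2021), D (5/5/2022), A (5/26/2022), F (10/20/2022).
The subordination applies — A was senior to F — so A and F swap.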